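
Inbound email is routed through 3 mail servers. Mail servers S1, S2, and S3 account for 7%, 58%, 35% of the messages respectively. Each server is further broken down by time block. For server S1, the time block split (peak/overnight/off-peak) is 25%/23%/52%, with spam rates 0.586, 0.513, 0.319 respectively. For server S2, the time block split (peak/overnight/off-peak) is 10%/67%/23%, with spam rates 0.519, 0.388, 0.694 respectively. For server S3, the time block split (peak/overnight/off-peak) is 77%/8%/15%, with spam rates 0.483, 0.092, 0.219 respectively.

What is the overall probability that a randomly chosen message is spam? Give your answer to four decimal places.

0.4478

P(S|S1) = 0.25·0.586 + 0.23·0.513 + 0.52·0.319 = 0.1465 + 0.11799 + 0.16588 = 0.43037
P(S|S2) = 0.1·0.519 + 0.67·0.388 + 0.23·0.694 = 0.0519 + 0.25996 + 0.15962 = 0.47148
P(S|S3) = 0.77·0.483 + 0.08·0.092 + 0.15·0.219 = 0.37191 + 0.00736 + 0.03285 = 0.41212
Then overall,
P(S) = 0.07·0.43037 + 0.58·0.47148 + 0.35·0.41212
      = 0.0301259 + 0.2734584 + 0.144242 = 0.4478263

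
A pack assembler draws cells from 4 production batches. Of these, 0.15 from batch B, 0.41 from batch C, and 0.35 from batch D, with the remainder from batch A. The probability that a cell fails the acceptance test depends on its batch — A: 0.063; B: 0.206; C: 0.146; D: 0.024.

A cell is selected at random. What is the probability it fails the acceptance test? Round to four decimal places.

P(F) ≈ 0.1048

P(A) = 1 − (0.15 + 0.41 + 0.35) = 0.09.
P(F) = P(F|A)·P(A) + P(F|B)·P(B) + P(F|C)·P(C) + P(F|D)·P(D)
      = 0.063·0.09 + 0.206·0.15 + 0.146·0.41 + 0.024·0.35
      = 0.00567 + 0.0309 + 0.05986 + 0.0084 = 0.10483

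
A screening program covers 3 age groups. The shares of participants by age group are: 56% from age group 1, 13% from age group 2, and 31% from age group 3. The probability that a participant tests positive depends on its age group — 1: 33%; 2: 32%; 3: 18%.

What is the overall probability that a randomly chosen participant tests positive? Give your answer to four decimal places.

Summing over the partition,
P(T) = P(T|1)·P(1) + P(T|2)·P(2) + P(T|3)·P(3)
      = 0.33·0.56 + 0.32·0.13 + 0.18·0.31
      = 0.1848 + 0.0416 + 0.0558 = 0.2822

0.2822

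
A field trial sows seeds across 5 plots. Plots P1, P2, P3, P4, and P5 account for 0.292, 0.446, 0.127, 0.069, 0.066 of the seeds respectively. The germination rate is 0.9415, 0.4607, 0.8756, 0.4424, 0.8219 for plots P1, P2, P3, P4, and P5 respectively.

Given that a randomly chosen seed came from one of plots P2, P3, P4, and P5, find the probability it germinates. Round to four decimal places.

P(G|S) ≈ 0.5670

Let S = {P2, P3, P4, P5}.
P(S) = 0.446 + 0.127 + 0.069 + 0.066 = 0.708.
P(G ∩ S) = 0.4607·0.446 + 0.8756·0.127 + 0.4424·0.069 + 0.8219·0.066 = 0.2054722 + 0.1112012 + 0.0305256 + 0.0542454 = 0.4014444.
P(G | S) = 0.4014444 / 0.708 = 0.567012…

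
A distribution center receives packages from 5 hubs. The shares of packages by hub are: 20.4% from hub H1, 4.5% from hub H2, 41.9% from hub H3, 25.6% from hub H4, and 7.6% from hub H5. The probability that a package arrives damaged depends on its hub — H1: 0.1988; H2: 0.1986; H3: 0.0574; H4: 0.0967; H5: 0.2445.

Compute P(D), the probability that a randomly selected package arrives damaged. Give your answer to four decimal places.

0.1169

P(D) = P(D|H1)·P(H1) + P(D|H2)·P(H2) + P(D|H3)·P(H3) + P(D|H4)·P(H4) + P(D|H5)·P(H5)
      = 0.1988·0.204 + 0.1986·0.045 + 0.0574·0.419 + 0.0967·0.256 + 0.2445·0.076
      = 0.0405552 + 0.008937 + 0.0240506 + 0.0247552 + 0.018582 = 0.11688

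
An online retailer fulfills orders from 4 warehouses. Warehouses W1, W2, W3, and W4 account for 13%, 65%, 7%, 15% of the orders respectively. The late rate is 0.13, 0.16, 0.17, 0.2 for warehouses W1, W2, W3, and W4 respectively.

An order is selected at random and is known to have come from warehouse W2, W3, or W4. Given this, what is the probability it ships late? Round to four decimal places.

Let S = {W2, W3, W4}.
P(S) = 0.65 + 0.07 + 0.15 = 0.87.
P(L ∩ S) = 0.16·0.65 + 0.17·0.07 + 0.2·0.15 = 0.104 + 0.0119 + 0.03 = 0.1459.
P(L | S) = 0.1459 / 0.87 = 0.167701…

P(L|S) ≈ 0.1677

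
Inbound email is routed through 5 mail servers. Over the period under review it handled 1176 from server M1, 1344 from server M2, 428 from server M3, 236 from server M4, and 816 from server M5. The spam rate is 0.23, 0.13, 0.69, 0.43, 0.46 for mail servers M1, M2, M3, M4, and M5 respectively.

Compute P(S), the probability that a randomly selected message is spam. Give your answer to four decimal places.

0.3043

Total: 1176 + 1344 + 428 + 236 + 816 = 4000.
P(M1) = 1176/4000 = 0.294. P(M2) = 1344/4000 = 0.336. P(M3) = 428/4000 = 0.107. P(M4) = 236/4000 = 0.059. P(M5) = 816/4000 = 0.204.
P(S) = P(S|M1)·P(M1) + P(S|M2)·P(M2) + P(S|M3)·P(M3) + P(S|M4)·P(M4) + P(S|M5)·P(M5)
      = 0.23·0.294 + 0.13·0.336 + 0.69·0.107 + 0.43·0.059 + 0.46·0.204
      = 0.06762 + 0.04368 + 0.07383 + 0.02537 + 0.09384 = 0.30434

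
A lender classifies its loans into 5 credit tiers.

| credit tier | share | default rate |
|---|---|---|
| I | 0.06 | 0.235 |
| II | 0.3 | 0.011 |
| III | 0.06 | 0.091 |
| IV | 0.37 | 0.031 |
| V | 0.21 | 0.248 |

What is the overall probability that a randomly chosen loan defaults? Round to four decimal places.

P(D) = P(D|I)·P(I) + P(D|II)·P(II) + P(D|III)·P(III) + P(D|IV)·P(IV) + P(D|V)·P(V)
      = 0.235·0.06 + 0.011·0.3 + 0.091·0.06 + 0.031·0.37 + 0.248·0.21
      = 0.0141 + 0.0033 + 0.00546 + 0.01147 + 0.05208 = 0.08641

P(D) ≈ 0.0864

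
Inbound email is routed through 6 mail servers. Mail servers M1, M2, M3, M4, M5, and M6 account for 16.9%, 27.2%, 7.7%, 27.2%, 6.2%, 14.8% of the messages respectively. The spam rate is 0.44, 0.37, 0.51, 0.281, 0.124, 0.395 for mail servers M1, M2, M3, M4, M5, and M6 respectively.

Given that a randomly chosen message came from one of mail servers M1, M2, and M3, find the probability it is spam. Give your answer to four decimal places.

Let J = {M1, M2, M3}.
P(J) = 0.169 + 0.272 + 0.077 = 0.518.
P(S ∩ J) = 0.44·0.169 + 0.37·0.272 + 0.51·0.077 = 0.07436 + 0.10064 + 0.03927 = 0.21427.
P(S | J) = 0.21427 / 0.518 = 0.413649…

0.4136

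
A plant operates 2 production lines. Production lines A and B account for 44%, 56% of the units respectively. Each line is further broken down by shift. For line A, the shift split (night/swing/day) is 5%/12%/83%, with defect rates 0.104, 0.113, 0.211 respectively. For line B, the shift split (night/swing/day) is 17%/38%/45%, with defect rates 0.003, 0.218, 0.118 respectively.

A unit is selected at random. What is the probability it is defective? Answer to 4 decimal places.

P(D|A) = 0.05·0.104 + 0.12·0.113 + 0.83·0.211 = 0.0052 + 0.01356 + 0.17513 = 0.19389
P(D|B) = 0.17·0.003 + 0.38·0.218 + 0.45·0.118 = 0.00051 + 0.08284 + 0.0531 = 0.13645
Then overall,
P(D) = 0.44·0.19389 + 0.56·0.13645
      = 0.0853116 + 0.076412 = 0.1617236

0.1617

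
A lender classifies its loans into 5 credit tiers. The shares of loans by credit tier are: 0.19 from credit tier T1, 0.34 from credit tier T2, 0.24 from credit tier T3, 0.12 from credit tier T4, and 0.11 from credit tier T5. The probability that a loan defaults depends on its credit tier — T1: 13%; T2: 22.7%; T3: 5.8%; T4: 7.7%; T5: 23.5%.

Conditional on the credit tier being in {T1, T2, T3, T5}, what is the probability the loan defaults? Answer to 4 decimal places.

Let S = {T1, T2, T3, T5}.
P(S) = 0.19 + 0.34 + 0.24 + 0.11 = 0.88.
P(D ∩ S) = 0.13·0.19 + 0.227·0.34 + 0.058·0.24 + 0.235·0.11 = 0.0247 + 0.07718 + 0.01392 + 0.02585 = 0.14165.
P(D | S) = 0.14165 / 0.88 = 0.160966…

0.1610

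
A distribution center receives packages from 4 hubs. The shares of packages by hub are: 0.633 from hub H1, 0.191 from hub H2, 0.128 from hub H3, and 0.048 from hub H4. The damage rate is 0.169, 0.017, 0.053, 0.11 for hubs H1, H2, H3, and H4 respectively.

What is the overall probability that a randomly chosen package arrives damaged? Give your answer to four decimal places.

P(D) ≈ 0.1223

P(D) = P(D|H1)·P(H1) + P(D|H2)·P(H2) + P(D|H3)·P(H3) + P(D|H4)·P(H4)
      = 0.169·0.633 + 0.017·0.191 + 0.053·0.128 + 0.11·0.048
      = 0.106977 + 0.003247 + 0.006784 + 0.00528 = 0.122288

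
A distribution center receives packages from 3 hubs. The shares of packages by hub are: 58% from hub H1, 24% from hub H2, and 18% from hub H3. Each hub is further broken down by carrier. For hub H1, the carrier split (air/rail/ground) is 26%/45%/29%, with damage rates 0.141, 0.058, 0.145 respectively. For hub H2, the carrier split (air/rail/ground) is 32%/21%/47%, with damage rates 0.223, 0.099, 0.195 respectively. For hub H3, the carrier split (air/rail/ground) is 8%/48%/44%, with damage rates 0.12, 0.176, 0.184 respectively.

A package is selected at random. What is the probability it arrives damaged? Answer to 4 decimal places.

P(D|H1) = 0.26·0.141 + 0.45·0.058 + 0.29·0.145 = 0.03666 + 0.0261 + 0.04205 = 0.10481
P(D|H2) = 0.32·0.223 + 0.21·0.099 + 0.47·0.195 = 0.07136 + 0.02079 + 0.09165 = 0.1838
P(D|H3) = 0.08·0.12 + 0.48·0.176 + 0.44·0.184 = 0.0096 + 0.08448 + 0.08096 = 0.17504
Then overall,
P(D) = 0.58·0.10481 + 0.24·0.1838 + 0.18·0.17504
      = 0.0607898 + 0.044112 + 0.0315072 = 0.136409

0.1364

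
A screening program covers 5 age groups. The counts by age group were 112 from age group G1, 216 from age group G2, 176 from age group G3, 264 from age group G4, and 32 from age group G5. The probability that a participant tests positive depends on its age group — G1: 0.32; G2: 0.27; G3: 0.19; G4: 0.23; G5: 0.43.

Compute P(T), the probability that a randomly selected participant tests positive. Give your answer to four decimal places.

Total: 112 + 216 + 176 + 264 + 32 = 800.
P(G1) = 112/800 = 0.14. P(G2) = 216/800 = 0.27. P(G3) = 176/800 = 0.22. P(G4) = 264/800 = 0.33. P(G5) = 32/800 = 0.04.
Summing over the partition,
P(T) = P(T|G1)·P(G1) + P(T|G2)·P(G2) + P(T|G3)·P(G3) + P(T|G4)·P(G4) + P(T|G5)·P(G5)
      = 0.32·0.14 + 0.27·0.27 + 0.19·0.22 + 0.23·0.33 + 0.43·0.04
      = 0.0448 + 0.0729 + 0.0418 + 0.0759 + 0.0172 = 0.2526

0.2526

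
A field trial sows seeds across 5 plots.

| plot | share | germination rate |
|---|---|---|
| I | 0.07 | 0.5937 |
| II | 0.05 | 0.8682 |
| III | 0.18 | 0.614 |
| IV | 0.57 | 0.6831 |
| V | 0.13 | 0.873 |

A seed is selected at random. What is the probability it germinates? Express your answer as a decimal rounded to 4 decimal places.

P(G) ≈ 0.6983

P(G) = P(G|I)·P(I) + P(G|II)·P(II) + P(G|III)·P(III) + P(G|IV)·P(IV) + P(G|V)·P(V)
      = 0.5937·0.07 + 0.8682·0.05 + 0.614·0.18 + 0.6831·0.57 + 0.873·0.13
      = 0.041559 + 0.04341 + 0.11052 + 0.389367 + 0.11349 = 0.698346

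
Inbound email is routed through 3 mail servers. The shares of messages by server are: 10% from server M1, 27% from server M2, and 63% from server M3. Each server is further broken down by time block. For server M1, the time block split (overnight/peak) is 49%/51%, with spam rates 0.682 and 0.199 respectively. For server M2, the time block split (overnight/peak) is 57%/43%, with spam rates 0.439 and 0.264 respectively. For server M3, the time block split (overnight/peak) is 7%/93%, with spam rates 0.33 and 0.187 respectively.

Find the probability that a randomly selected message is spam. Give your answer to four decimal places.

P(S|M1) = 0.49·0.682 + 0.51·0.199 = 0.33418 + 0.10149 = 0.43567
P(S|M2) = 0.57·0.439 + 0.43·0.264 = 0.25023 + 0.11352 = 0.36375
P(S|M3) = 0.07·0.33 + 0.93·0.187 = 0.0231 + 0.17391 = 0.19701
By total probability over the outer partition,
P(S) = 0.1·0.43567 + 0.27·0.36375 + 0.63·0.19701
      = 0.043567 + 0.0982125 + 0.1241163 = 0.2658958

0.2659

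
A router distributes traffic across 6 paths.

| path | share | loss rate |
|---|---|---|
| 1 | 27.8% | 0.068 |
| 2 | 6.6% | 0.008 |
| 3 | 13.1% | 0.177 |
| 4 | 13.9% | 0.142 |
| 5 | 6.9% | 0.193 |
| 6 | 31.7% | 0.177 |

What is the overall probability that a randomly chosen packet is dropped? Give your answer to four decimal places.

By the law of total probability,
P(L) = P(L|1)·P(1) + P(L|2)·P(2) + P(L|3)·P(3) + P(L|4)·P(4) + P(L|5)·P(5) + P(L|6)·P(6)
      = 0.068·0.278 + 0.008·0.066 + 0.177·0.131 + 0.142·0.139 + 0.193·0.069 + 0.177·0.317
      = 0.018904 + 0.000528 + 0.023187 + 0.019738 + 0.013317 + 0.056109 = 0.131783

0.1318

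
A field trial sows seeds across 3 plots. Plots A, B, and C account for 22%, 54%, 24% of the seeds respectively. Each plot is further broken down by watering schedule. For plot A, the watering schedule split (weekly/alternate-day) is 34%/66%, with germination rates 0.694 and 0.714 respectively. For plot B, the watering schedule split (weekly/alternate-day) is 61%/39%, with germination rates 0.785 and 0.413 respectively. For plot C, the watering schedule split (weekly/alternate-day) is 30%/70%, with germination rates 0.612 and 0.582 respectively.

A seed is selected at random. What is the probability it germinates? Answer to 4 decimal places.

P(G|A) = 0.34·0.694 + 0.66·0.714 = 0.23596 + 0.47124 = 0.7072
P(G|B) = 0.61·0.785 + 0.39·0.413 = 0.47885 + 0.16107 = 0.63992
P(G|C) = 0.3·0.612 + 0.7·0.582 = 0.1836 + 0.4074 = 0.591
Then overall,
P(G) = 0.22·0.7072 + 0.54·0.63992 + 0.24·0.591
      = 0.155584 + 0.3455568 + 0.14184 = 0.6429808

0.6430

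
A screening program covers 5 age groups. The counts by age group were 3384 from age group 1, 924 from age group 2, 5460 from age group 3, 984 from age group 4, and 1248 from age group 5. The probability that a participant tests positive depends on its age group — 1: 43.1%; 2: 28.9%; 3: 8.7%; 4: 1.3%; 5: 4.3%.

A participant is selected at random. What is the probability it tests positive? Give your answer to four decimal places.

Total: 3384 + 924 + 5460 + 984 + 1248 = 12000.
P(1) = 3384/12000 = 0.282. P(2) = 924/12000 = 0.077. P(3) = 5460/12000 = 0.455. P(4) = 984/12000 = 0.082. P(5) = 1248/12000 = 0.104.
By the law of total probability,
P(T) = P(T|1)·P(1) + P(T|2)·P(2) + P(T|3)·P(3) + P(T|4)·P(4) + P(T|5)·P(5)
      = 0.431·0.282 + 0.289·0.077 + 0.087·0.455 + 0.013·0.082 + 0.043·0.104
      = 0.121542 + 0.022253 + 0.039585 + 0.001066 + 0.004472 = 0.188918

P(T) ≈ 0.1889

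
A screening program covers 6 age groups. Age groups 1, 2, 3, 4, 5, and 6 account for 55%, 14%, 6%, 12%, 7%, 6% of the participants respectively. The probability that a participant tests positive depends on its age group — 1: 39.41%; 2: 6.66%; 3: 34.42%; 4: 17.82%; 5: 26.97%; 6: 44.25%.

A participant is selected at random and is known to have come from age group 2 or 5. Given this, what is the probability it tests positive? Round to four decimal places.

Let S = {2, 5}.
P(S) = 0.14 + 0.07 = 0.21.
P(T ∩ S) = 0.0666·0.14 + 0.2697·0.07 = 0.009324 + 0.018879 = 0.028203.
P(T | S) = 0.028203 / 0.21 = 0.134300…

0.1343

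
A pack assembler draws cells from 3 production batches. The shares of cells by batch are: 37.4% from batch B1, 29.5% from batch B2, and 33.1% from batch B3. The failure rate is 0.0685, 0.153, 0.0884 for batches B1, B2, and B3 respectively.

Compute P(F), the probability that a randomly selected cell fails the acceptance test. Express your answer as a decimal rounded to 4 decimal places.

By the law of total probability,
P(F) = P(F|B1)·P(B1) + P(F|B2)·P(B2) + P(F|B3)·P(B3)
      = 0.0685·0.374 + 0.153·0.295 + 0.0884·0.331
      = 0.025619 + 0.045135 + 0.0292604 = 0.1000144

0.1000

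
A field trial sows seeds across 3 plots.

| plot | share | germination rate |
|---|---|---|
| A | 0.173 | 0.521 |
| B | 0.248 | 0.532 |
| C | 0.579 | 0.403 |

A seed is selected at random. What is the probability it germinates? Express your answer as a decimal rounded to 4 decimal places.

0.4554

Summing over the partition,
P(G) = P(G|A)·P(A) + P(G|B)·P(B) + P(G|C)·P(C)
      = 0.521·0.173 + 0.532·0.248 + 0.403·0.579
      = 0.090133 + 0.131936 + 0.233337 = 0.455406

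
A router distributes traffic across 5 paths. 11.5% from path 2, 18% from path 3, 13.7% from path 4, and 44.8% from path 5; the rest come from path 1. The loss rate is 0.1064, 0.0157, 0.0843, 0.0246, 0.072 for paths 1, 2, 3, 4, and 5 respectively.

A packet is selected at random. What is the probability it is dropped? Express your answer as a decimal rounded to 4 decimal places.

0.0654

P(1) = 1 − (0.115 + 0.18 + 0.137 + 0.448) = 0.12.
By the law of total probability,
P(L) = P(L|1)·P(1) + P(L|2)·P(2) + P(L|3)·P(3) + P(L|4)·P(4) + P(L|5)·P(5)
      = 0.1064·0.12 + 0.0157·0.115 + 0.0843·0.18 + 0.0246·0.137 + 0.072·0.448
      = 0.012768 + 0.0018055 + 0.015174 + 0.0033702 + 0.032256 = 0.0653737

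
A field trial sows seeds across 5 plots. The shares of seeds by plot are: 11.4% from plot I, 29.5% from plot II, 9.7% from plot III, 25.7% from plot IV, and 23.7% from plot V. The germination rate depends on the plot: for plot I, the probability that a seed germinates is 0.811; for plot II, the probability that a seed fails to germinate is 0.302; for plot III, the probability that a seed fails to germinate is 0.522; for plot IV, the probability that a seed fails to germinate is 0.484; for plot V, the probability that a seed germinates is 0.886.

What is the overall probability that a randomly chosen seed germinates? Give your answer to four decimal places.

P(G) ≈ 0.6873

P(G|II) = 1 − 0.302 = 0.698.
P(G|III) = 1 − 0.522 = 0.478.
P(G|IV) = 1 − 0.484 = 0.516.
By the law of total probability,
P(G) = P(G|I)·P(I) + P(G|II)·P(II) + P(G|III)·P(III) + P(G|IV)·P(IV) + P(G|V)·P(V)
      = 0.811·0.114 + 0.698·0.295 + 0.478·0.097 + 0.516·0.257 + 0.886·0.237
      = 0.092454 + 0.20591 + 0.046366 + 0.132612 + 0.209982 = 0.687324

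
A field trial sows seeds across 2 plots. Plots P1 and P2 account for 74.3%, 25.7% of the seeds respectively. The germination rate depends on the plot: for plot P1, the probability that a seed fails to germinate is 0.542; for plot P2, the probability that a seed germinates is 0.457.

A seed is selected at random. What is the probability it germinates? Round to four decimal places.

P(G|P1) = 1 − 0.542 = 0.458.
P(G) = P(G|P1)·P(P1) + P(G|P2)·P(P2)
      = 0.458·0.743 + 0.457·0.257
      = 0.340294 + 0.117449 = 0.457743

0.4577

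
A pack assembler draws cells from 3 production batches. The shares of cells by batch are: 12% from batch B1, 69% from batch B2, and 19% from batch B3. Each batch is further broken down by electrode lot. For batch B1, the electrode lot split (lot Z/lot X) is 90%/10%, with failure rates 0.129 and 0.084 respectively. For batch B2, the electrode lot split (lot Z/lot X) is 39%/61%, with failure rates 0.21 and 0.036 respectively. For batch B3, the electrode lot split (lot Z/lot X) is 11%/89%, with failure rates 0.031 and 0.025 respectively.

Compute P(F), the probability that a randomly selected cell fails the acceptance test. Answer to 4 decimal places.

0.0915

P(F|B1) = 0.9·0.129 + 0.1·0.084 = 0.1161 + 0.0084 = 0.1245
P(F|B2) = 0.39·0.21 + 0.61·0.036 = 0.0819 + 0.02196 = 0.10386
P(F|B3) = 0.11·0.031 + 0.89·0.025 = 0.00341 + 0.02225 = 0.02566
Then overall,
P(F) = 0.12·0.1245 + 0.69·0.10386 + 0.19·0.02566
      = 0.01494 + 0.0716634 + 0.0048754 = 0.0914788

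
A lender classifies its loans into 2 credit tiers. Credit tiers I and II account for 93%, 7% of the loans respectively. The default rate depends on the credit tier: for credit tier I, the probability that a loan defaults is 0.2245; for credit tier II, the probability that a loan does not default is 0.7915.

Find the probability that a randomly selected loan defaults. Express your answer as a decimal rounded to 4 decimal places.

P(D) ≈ 0.2234

P(D|II) = 1 − 0.7915 = 0.2085.
Summing over the partition,
P(D) = P(D|I)·P(I) + P(D|II)·P(II)
      = 0.2245·0.93 + 0.2085·0.07
      = 0.208785 + 0.014595 = 0.22338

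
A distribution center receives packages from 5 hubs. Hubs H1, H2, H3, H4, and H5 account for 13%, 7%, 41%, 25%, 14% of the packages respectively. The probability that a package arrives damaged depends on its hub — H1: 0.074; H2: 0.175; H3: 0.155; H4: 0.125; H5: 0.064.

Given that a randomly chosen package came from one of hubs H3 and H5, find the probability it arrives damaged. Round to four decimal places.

Let S = {H3, H5}.
P(S) = 0.41 + 0.14 = 0.55.
P(D ∩ S) = 0.155·0.41 + 0.064·0.14 = 0.06355 + 0.00896 = 0.07251.
P(D | S) = 0.07251 / 0.55 = 0.131836…

0.1318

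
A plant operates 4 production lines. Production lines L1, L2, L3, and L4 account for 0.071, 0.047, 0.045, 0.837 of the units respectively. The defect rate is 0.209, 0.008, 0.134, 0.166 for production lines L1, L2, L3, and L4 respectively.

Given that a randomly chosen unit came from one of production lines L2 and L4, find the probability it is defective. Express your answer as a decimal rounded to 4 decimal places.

0.1576

Let S = {L2, L4}.
P(S) = 0.047 + 0.837 = 0.884.
P(D ∩ S) = 0.008·0.047 + 0.166·0.837 = 0.000376 + 0.138942 = 0.139318.
P(D | S) = 0.139318 / 0.884 = 0.157600…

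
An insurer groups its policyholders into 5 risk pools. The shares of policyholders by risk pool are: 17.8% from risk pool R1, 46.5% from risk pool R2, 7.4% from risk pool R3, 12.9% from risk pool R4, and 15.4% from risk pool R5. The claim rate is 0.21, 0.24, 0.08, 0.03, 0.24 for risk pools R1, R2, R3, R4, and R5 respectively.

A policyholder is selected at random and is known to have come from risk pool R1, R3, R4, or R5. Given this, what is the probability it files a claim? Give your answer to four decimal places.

Let S = {R1, R3, R4, R5}.
P(S) = 0.178 + 0.074 + 0.129 + 0.154 = 0.535.
P(C ∩ S) = 0.21·0.178 + 0.08·0.074 + 0.03·0.129 + 0.24·0.154 = 0.03738 + 0.00592 + 0.00387 + 0.03696 = 0.08413.
P(C | S) = 0.08413 / 0.535 = 0.157252…

0.1573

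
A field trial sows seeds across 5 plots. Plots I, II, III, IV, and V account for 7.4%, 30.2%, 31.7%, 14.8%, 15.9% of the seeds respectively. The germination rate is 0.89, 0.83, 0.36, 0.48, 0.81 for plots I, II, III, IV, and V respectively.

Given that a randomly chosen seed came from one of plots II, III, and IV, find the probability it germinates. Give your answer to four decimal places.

0.5682

Let S = {II, III, IV}.
P(S) = 0.302 + 0.317 + 0.148 = 0.767.
P(G ∩ S) = 0.83·0.302 + 0.36·0.317 + 0.48·0.148 = 0.25066 + 0.11412 + 0.07104 = 0.43582.
P(G | S) = 0.43582 / 0.767 = 0.568214…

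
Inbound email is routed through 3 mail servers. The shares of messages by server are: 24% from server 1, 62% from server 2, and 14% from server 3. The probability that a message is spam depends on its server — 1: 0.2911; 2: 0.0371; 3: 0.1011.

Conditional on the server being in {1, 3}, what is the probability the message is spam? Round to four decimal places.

P(S|J) ≈ 0.2211

Let J = {1, 3}.
P(J) = 0.24 + 0.14 = 0.38.
P(S ∩ J) = 0.2911·0.24 + 0.1011·0.14 = 0.069864 + 0.014154 = 0.084018.
P(S | J) = 0.084018 / 0.38 = 0.221100…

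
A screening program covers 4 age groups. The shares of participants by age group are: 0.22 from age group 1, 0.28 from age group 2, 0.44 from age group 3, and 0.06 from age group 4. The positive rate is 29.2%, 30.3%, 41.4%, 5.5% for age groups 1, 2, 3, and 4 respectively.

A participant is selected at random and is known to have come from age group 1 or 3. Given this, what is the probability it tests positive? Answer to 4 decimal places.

Let S = {1, 3}.
P(S) = 0.22 + 0.44 = 0.66.
P(T ∩ S) = 0.292·0.22 + 0.414·0.44 = 0.06424 + 0.18216 = 0.2464.
P(T | S) = 0.2464 / 0.66 = 0.373333…

P(T|S) ≈ 0.3733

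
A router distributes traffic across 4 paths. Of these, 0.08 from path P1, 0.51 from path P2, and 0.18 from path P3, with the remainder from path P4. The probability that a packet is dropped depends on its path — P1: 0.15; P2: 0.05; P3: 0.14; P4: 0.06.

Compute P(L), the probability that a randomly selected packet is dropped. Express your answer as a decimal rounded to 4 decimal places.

P(P4) = 1 − (0.08 + 0.51 + 0.18) = 0.23.
Using total probability over the partition,
P(L) = P(L|P1)·P(P1) + P(L|P2)·P(P2) + P(L|P3)·P(P3) + P(L|P4)·P(P4)
      = 0.15·0.08 + 0.05·0.51 + 0.14·0.18 + 0.06·0.23
      = 0.012 + 0.0255 + 0.0252 + 0.0138 = 0.0765

0.0765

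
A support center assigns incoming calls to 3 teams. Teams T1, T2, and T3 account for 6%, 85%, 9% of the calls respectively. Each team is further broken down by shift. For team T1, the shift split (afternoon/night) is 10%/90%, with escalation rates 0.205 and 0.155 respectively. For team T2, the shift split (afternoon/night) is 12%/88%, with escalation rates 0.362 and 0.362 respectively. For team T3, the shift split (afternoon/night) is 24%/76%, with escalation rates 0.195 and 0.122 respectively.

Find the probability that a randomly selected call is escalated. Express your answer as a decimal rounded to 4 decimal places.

P(E|T1) = 0.1·0.205 + 0.9·0.155 = 0.0205 + 0.1395 = 0.16
P(E|T2) = 0.12·0.362 + 0.88·0.362 = 0.04344 + 0.31856 = 0.362
P(E|T3) = 0.24·0.195 + 0.76·0.122 = 0.0468 + 0.09272 = 0.13952
Then overall,
P(E) = 0.06·0.16 + 0.85·0.362 + 0.09·0.13952
      = 0.0096 + 0.3077 + 0.0125568 = 0.3298568

0.3299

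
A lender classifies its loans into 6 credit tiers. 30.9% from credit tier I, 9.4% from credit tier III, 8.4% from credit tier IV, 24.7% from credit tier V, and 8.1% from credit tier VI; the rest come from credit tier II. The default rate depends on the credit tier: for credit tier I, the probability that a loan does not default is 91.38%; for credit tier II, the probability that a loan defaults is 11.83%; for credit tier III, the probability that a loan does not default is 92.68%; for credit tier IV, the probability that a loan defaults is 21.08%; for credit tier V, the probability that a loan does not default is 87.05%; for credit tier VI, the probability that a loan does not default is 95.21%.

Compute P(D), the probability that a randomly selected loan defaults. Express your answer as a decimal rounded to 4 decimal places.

P(II) = 1 − (0.309 + 0.094 + 0.084 + 0.247 + 0.081) = 0.185.
P(D|I) = 1 − 0.9138 = 0.0862.
P(D|III) = 1 − 0.9268 = 0.0732.
P(D|V) = 1 − 0.8705 = 0.1295.
P(D|VI) = 1 − 0.9521 = 0.0479.
P(D) = P(D|I)·P(I) + P(D|II)·P(II) + P(D|III)·P(III) + P(D|IV)·P(IV) + P(D|V)·P(V) + P(D|VI)·P(VI)
      = 0.0862·0.309 + 0.1183·0.185 + 0.0732·0.094 + 0.2108·0.084 + 0.1295·0.247 + 0.0479·0.081
      = 0.0266358 + 0.0218855 + 0.0068808 + 0.0177072 + 0.0319865 + 0.0038799 = 0.1089757

P(D) ≈ 0.1090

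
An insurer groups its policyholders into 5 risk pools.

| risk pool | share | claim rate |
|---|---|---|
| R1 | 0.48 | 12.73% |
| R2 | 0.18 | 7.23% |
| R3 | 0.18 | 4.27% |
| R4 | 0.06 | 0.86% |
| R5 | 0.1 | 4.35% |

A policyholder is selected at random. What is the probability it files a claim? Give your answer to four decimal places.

P(C) = P(C|R1)·P(R1) + P(C|R2)·P(R2) + P(C|R3)·P(R3) + P(C|R4)·P(R4) + P(C|R5)·P(R5)
      = 0.1273·0.48 + 0.0723·0.18 + 0.0427·0.18 + 0.0086·0.06 + 0.0435·0.1
      = 0.061104 + 0.013014 + 0.007686 + 0.000516 + 0.00435 = 0.08667

0.0867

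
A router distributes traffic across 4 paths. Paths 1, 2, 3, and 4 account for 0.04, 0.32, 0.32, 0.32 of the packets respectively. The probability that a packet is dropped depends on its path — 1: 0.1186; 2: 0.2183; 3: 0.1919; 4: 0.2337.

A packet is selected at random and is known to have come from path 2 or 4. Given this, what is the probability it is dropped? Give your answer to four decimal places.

Let S = {2, 4}.
P(S) = 0.32 + 0.32 = 0.64.
P(L ∩ S) = 0.2183·0.32 + 0.2337·0.32 = 0.069856 + 0.074784 = 0.14464.
P(L | S) = 0.14464 / 0.64 = 0.226000…

0.2260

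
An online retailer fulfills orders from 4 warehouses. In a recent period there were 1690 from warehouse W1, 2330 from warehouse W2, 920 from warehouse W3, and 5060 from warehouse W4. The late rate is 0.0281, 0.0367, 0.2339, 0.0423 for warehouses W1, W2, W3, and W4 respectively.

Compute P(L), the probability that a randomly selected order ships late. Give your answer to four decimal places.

Total: 1690 + 2330 + 920 + 5060 = 10000.
P(W1) = 1690/10000 = 0.169. P(W2) = 2330/10000 = 0.233. P(W3) = 920/10000 = 0.092. P(W4) = 5060/10000 = 0.506.
By the law of total probability,
P(L) = P(L|W1)·P(W1) + P(L|W2)·P(W2) + P(L|W3)·P(W3) + P(L|W4)·P(W4)
      = 0.0281·0.169 + 0.0367·0.233 + 0.2339·0.092 + 0.0423·0.506
      = 0.0047489 + 0.0085511 + 0.0215188 + 0.0214038 = 0.0562226

P(L) ≈ 0.0562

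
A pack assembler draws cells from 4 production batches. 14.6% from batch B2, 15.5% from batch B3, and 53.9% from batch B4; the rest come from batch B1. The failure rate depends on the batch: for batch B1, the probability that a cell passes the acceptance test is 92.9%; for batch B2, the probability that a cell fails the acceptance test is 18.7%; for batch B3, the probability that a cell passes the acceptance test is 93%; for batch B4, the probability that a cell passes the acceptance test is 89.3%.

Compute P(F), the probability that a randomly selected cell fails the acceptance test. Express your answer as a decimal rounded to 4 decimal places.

0.1072

P(B1) = 1 − (0.146 + 0.155 + 0.539) = 0.16.
P(F|B1) = 1 − 0.929 = 0.071.
P(F|B3) = 1 − 0.93 = 0.07.
P(F|B4) = 1 − 0.893 = 0.107.
By the law of total probability,
P(F) = P(F|B1)·P(B1) + P(F|B2)·P(B2) + P(F|B3)·P(B3) + P(F|B4)·P(B4)
      = 0.071·0.16 + 0.187·0.146 + 0.07·0.155 + 0.107·0.539
      = 0.01136 + 0.027302 + 0.01085 + 0.057673 = 0.107185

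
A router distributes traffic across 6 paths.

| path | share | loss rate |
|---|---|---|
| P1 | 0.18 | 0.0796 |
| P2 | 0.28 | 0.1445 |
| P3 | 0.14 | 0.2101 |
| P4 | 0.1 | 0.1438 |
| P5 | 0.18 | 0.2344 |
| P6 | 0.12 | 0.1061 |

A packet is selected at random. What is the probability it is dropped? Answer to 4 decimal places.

Using total probability over the partition,
P(L) = P(L|P1)·P(P1) + P(L|P2)·P(P2) + P(L|P3)·P(P3) + P(L|P4)·P(P4) + P(L|P5)·P(P5) + P(L|P6)·P(P6)
      = 0.0796·0.18 + 0.1445·0.28 + 0.2101·0.14 + 0.1438·0.1 + 0.2344·0.18 + 0.1061·0.12
      = 0.014328 + 0.04046 + 0.029414 + 0.01438 + 0.042192 + 0.012732 = 0.153506

P(L) ≈ 0.1535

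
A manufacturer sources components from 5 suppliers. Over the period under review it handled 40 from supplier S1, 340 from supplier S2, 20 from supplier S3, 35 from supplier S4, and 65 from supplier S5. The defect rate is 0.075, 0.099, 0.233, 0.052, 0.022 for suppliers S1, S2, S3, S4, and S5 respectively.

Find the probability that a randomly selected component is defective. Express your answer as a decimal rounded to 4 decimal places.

Total: 40 + 340 + 20 + 35 + 65 = 500.
P(S1) = 40/500 = 0.08. P(S2) = 340/500 = 0.68. P(S3) = 20/500 = 0.04. P(S4) = 35/500 = 0.07. P(S5) = 65/500 = 0.13.
Using total probability over the partition,
P(D) = P(D|S1)·P(S1) + P(D|S2)·P(S2) + P(D|S3)·P(S3) + P(D|S4)·P(S4) + P(D|S5)·P(S5)
      = 0.075·0.08 + 0.099·0.68 + 0.233·0.04 + 0.052·0.07 + 0.022·0.13
      = 0.006 + 0.06732 + 0.00932 + 0.00364 + 0.00286 = 0.08914

0.0891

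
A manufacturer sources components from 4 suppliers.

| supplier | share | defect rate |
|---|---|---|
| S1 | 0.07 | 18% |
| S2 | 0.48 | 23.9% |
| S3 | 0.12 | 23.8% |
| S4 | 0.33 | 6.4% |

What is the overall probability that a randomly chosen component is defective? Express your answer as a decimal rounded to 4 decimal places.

Summing over the partition,
P(D) = P(D|S1)·P(S1) + P(D|S2)·P(S2) + P(D|S3)·P(S3) + P(D|S4)·P(S4)
      = 0.18·0.07 + 0.239·0.48 + 0.238·0.12 + 0.064·0.33
      = 0.0126 + 0.11472 + 0.02856 + 0.02112 = 0.177

P(D) ≈ 0.1770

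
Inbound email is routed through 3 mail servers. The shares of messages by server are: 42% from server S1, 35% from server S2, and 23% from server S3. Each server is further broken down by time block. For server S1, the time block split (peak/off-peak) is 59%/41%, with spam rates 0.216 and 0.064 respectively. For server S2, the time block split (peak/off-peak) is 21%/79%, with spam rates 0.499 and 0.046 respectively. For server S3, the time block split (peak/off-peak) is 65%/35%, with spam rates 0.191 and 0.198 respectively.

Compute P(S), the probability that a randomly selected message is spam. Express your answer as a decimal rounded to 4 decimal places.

P(S) ≈ 0.1584

P(S|S1) = 0.59·0.216 + 0.41·0.064 = 0.12744 + 0.02624 = 0.15368
P(S|S2) = 0.21·0.499 + 0.79·0.046 = 0.10479 + 0.03634 = 0.14113
P(S|S3) = 0.65·0.191 + 0.35·0.198 = 0.12415 + 0.0693 = 0.19345
By total probability over the outer partition,
P(S) = 0.42·0.15368 + 0.35·0.14113 + 0.23·0.19345
      = 0.0645456 + 0.0493955 + 0.0444935 = 0.1584346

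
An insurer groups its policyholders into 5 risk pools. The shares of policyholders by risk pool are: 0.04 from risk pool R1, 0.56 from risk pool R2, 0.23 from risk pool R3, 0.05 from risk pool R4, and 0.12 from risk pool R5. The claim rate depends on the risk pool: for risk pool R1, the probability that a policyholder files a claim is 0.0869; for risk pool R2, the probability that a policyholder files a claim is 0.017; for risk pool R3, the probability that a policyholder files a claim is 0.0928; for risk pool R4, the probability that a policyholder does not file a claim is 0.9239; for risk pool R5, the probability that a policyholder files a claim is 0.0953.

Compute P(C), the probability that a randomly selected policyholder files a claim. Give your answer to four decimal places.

0.0496

P(C|R4) = 1 − 0.9239 = 0.0761.
Using total probability over the partition,
P(C) = P(C|R1)·P(R1) + P(C|R2)·P(R2) + P(C|R3)·P(R3) + P(C|R4)·P(R4) + P(C|R5)·P(R5)
      = 0.0869·0.04 + 0.017·0.56 + 0.0928·0.23 + 0.0761·0.05 + 0.0953·0.12
      = 0.003476 + 0.00952 + 0.021344 + 0.003805 + 0.011436 = 0.049581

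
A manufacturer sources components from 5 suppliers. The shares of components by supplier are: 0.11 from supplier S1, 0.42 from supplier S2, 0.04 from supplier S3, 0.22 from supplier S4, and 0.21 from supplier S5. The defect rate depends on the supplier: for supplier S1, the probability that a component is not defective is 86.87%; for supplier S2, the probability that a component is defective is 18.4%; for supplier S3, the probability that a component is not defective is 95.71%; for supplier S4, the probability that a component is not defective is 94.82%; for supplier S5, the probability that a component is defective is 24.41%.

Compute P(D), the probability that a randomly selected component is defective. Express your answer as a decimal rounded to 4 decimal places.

P(D|S1) = 1 − 0.8687 = 0.1313.
P(D|S3) = 1 − 0.9571 = 0.0429.
P(D|S4) = 1 − 0.9482 = 0.0518.
P(D) = P(D|S1)·P(S1) + P(D|S2)·P(S2) + P(D|S3)·P(S3) + P(D|S4)·P(S4) + P(D|S5)·P(S5)
      = 0.1313·0.11 + 0.184·0.42 + 0.0429·0.04 + 0.0518·0.22 + 0.2441·0.21
      = 0.014443 + 0.07728 + 0.001716 + 0.011396 + 0.051261 = 0.156096

P(D) ≈ 0.1561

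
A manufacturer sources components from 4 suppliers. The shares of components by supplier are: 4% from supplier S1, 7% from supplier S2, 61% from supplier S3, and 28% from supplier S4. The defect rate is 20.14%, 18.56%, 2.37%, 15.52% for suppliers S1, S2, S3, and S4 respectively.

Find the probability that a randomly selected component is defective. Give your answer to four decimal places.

Using total probability over the partition,
P(D) = P(D|S1)·P(S1) + P(D|S2)·P(S2) + P(D|S3)·P(S3) + P(D|S4)·P(S4)
      = 0.2014·0.04 + 0.1856·0.07 + 0.0237·0.61 + 0.1552·0.28
      = 0.008056 + 0.012992 + 0.014457 + 0.043456 = 0.078961

P(D) ≈ 0.0790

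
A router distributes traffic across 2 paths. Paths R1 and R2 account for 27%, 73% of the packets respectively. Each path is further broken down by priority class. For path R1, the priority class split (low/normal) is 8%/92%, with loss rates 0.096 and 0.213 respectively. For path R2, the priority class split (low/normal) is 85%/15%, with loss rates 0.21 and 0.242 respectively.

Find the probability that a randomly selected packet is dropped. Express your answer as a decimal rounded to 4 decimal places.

P(L) ≈ 0.2118

P(L|R1) = 0.08·0.096 + 0.92·0.213 = 0.00768 + 0.19596 = 0.20364
P(L|R2) = 0.85·0.21 + 0.15·0.242 = 0.1785 + 0.0363 = 0.2148
Then overall,
P(L) = 0.27·0.20364 + 0.73·0.2148
      = 0.0549828 + 0.156804 = 0.2117868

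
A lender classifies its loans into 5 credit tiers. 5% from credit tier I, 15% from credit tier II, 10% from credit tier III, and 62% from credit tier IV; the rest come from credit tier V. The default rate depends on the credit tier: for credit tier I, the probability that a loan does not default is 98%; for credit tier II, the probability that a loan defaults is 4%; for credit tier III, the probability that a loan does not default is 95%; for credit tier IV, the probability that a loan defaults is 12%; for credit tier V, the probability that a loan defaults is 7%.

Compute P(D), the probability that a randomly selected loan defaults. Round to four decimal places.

P(V) = 1 − (0.05 + 0.15 + 0.1 + 0.62) = 0.08.
P(D|I) = 1 − 0.98 = 0.02.
P(D|III) = 1 − 0.95 = 0.05.
Using total probability over the partition,
P(D) = P(D|I)·P(I) + P(D|II)·P(II) + P(D|III)·P(III) + P(D|IV)·P(IV) + P(D|V)·P(V)
      = 0.02·0.05 + 0.04·0.15 + 0.05·0.1 + 0.12·0.62 + 0.07·0.08
      = 0.001 + 0.006 + 0.005 + 0.0744 + 0.0056 = 0.092

P(D) ≈ 0.0920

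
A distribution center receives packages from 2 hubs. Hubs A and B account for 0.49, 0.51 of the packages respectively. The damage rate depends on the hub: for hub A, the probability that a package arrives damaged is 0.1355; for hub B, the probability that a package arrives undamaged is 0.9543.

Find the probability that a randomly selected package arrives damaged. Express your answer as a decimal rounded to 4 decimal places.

P(D|B) = 1 − 0.9543 = 0.0457.
By the law of total probability,
P(D) = P(D|A)·P(A) + P(D|B)·P(B)
      = 0.1355·0.49 + 0.0457·0.51
      = 0.066395 + 0.023307 = 0.089702

P(D) ≈ 0.0897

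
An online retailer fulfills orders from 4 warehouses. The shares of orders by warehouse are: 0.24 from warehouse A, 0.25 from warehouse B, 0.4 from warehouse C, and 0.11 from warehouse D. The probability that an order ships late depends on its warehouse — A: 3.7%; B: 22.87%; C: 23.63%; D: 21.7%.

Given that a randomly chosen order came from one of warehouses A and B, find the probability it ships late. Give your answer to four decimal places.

P(L|S) ≈ 0.1348

Let S = {A, B}.
P(S) = 0.24 + 0.25 = 0.49.
P(L ∩ S) = 0.037·0.24 + 0.2287·0.25 = 0.00888 + 0.057175 = 0.066055.
P(L | S) = 0.066055 / 0.49 = 0.134806…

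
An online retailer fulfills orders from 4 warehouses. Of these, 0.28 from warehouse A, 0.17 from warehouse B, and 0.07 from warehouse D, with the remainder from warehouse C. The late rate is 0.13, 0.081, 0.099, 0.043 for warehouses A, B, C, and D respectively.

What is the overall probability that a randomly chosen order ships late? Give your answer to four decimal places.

P(C) = 1 − (0.28 + 0.17 + 0.07) = 0.48.
P(L) = P(L|A)·P(A) + P(L|B)·P(B) + P(L|C)·P(C) + P(L|D)·P(D)
      = 0.13·0.28 + 0.081·0.17 + 0.099·0.48 + 0.043·0.07
      = 0.0364 + 0.01377 + 0.04752 + 0.00301 = 0.1007

P(L) ≈ 0.1007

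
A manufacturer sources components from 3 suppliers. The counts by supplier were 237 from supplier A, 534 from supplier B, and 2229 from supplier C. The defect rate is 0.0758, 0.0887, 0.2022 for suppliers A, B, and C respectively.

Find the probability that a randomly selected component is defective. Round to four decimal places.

0.1720

Total: 237 + 534 + 2229 = 3000.
P(A) = 237/3000 = 0.079. P(B) = 534/3000 = 0.178. P(C) = 2229/3000 = 0.743.
P(D) = P(D|A)·P(A) + P(D|B)·P(B) + P(D|C)·P(C)
      = 0.0758·0.079 + 0.0887·0.178 + 0.2022·0.743
      = 0.0059882 + 0.0157886 + 0.1502346 = 0.1720114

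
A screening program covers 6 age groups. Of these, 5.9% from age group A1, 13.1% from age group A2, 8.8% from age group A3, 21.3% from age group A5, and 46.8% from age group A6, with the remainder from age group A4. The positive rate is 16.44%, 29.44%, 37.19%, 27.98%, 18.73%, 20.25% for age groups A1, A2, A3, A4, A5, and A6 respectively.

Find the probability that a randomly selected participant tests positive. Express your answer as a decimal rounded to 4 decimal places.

P(A4) = 1 − (0.059 + 0.131 + 0.088 + 0.213 + 0.468) = 0.041.
Using total probability over the partition,
P(T) = P(T|A1)·P(A1) + P(T|A2)·P(A2) + P(T|A3)·P(A3) + P(T|A4)·P(A4) + P(T|A5)·P(A5) + P(T|A6)·P(A6)
      = 0.1644·0.059 + 0.2944·0.131 + 0.3719·0.088 + 0.2798·0.041 + 0.1873·0.213 + 0.2025·0.468
      = 0.0096996 + 0.0385664 + 0.0327272 + 0.0114718 + 0.0398949 + 0.09477 = 0.2271299

P(T) ≈ 0.2271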